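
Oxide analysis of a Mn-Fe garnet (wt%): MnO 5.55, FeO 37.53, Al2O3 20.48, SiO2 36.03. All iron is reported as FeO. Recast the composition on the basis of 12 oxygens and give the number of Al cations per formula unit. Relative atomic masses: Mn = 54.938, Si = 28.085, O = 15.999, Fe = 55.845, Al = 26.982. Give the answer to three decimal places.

2.006 Al apfu

5.55 wt% MnO ÷ 70.937 g/mol = 0.07824 mol, giving 0.07824 Mn and 0.07824 O.
37.53 wt% FeO ÷ 71.844 g/mol = 0.52238 mol, giving 0.52238 Fe and 0.52238 O.
20.48 wt% Al2O3 ÷ 101.961 g/mol = 0.20086 mol, giving 0.40172 Al and 0.60258 O.
36.03 wt% SiO2 ÷ 60.083 g/mol = 0.59967 mol, giving 0.59967 Si and 1.19934 O.
Oxygen sums to 2.40254; scaling by 12/2.40254 = 4.99471 puts the formula on 12 O.
Al: 0.40172 × 4.99471 = 2.006 atoms per formula unit.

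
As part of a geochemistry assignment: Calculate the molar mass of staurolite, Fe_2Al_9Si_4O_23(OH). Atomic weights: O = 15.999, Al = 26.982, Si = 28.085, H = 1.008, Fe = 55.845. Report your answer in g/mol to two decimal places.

Fe: 2 × 55.845 = 111.6900
Al: 9 × 26.982 = 242.8380
Si: 4 × 28.085 = 112.3400
O: 24 × 15.999 = 383.9760
H: 1 × 1.008 = 1.0080
Summing the contributions gives the formula mass.

851.85 g/mol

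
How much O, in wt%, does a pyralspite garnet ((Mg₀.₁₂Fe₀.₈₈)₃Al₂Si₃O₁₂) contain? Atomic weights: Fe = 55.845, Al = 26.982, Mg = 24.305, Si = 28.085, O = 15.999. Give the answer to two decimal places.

Molar mass of (Mg₀.₁₂Fe₀.₈₈)₃Al₂Si₃O₁₂: 0.36×24.305 + 2.64×55.845 + 2×26.982 + 3×28.085 + 12×15.999 = 486.388 g/mol.
Mass of O per formula unit: 12 × 15.999 = 191.988 g.
Weight fraction O = 191.988 / 486.388 = 0.3947.

39.47 wt%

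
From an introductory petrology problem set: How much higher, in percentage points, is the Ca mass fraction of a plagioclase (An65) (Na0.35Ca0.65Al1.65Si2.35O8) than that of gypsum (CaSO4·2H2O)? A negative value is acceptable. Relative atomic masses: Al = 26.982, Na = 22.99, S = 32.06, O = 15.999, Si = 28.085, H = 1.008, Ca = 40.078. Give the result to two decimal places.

Ca in Na0.35Ca0.65Al1.65Si2.35O8: molar mass 272.609 g/mol; 0.65×40.078 = 26.051 g → 9.56 wt%.
Ca in CaSO4·2H2O: molar mass 172.164 g/mol; 1×40.078 = 40.078 g → 23.28 wt%.
Difference = 9.56 − 23.28 = -13.72 percentage points.

-13.72 percentage points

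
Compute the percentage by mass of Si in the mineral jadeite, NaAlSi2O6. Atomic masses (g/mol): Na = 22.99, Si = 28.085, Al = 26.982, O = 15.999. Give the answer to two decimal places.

Molar mass of NaAlSi2O6: 1*22.99 + 1*26.982 + 2*28.085 + 6*15.999 = 202.136 g/mol.
Mass of Si per formula unit: 2 × 28.085 = 56.170 g.
Weight fraction Si = 56.170 / 202.136 = 0.2779.

27.79 mass %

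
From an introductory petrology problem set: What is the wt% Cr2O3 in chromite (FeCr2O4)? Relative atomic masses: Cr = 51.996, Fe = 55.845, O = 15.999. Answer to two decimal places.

M(FeCr2O4) = 223.833 g/mol; M(Cr2O3) = 151.989 g/mol.
Moles Cr2O3 per formula unit = 2 Cr ÷ 2 = 1.0000.
Cr2O3 fraction = (1.0000 × 151.989) / 223.833 = 151.989/223.833 = 0.6790.

67.90 wt%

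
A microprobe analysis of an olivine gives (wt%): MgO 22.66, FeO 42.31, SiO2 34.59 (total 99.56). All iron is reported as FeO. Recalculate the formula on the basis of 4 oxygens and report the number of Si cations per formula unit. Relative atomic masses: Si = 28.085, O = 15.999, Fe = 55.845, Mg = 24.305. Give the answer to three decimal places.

1.000 Si apfu

MgO (M=40.304): mol = 0.56223; Mg = 0.56223, O = 0.56223.
FeO (M=71.844): mol = 0.58891; Fe = 0.58891, O = 0.58891.
SiO2 (M=60.083): mol = 0.57570; Si = 0.57570, O = 1.15140.
ΣO = 2.30254; factor = 4/ΣO = 1.73721.
Si apfu = 0.57570 × 1.73721 = 1.000.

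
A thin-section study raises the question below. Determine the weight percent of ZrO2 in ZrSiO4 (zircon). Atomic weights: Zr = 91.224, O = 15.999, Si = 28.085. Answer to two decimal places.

Formula mass = 183.305 g/mol.
1 Zr → 1.0000 mol ZrO2 per formula unit; M(ZrO2) = 123.222, so ZrO2 mass = 123.222 g.
123.222/183.305 × 100 = 67.22 wt%.

67.22 wt%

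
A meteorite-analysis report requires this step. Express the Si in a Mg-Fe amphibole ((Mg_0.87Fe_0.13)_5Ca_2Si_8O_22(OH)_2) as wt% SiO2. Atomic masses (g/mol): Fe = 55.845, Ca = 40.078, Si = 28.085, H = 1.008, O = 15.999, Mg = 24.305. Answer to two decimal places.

57.71 wt%

M((Mg_0.87Fe_0.13)_5Ca_2Si_8O_22(OH)_2) = 832.854 g/mol; M(SiO2) = 60.083 g/mol.
Moles SiO2 per formula unit = 8 Si ÷ 1 = 8.0000.
SiO2 fraction = (8.0000 × 60.083) / 832.854 = 480.664/832.854 = 0.5771.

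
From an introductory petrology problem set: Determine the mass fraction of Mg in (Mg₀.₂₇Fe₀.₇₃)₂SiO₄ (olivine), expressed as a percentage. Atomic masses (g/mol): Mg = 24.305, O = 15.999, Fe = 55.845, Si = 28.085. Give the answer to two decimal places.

7.03 wt%

M((Mg₀.₂₇Fe₀.₇₃)₂SiO₄) = 186.739 g/mol.
Mg contributes 0.54 × 24.305 = 13.125 g per mole.
13.125/186.739 = 0.0703 → 7.03%.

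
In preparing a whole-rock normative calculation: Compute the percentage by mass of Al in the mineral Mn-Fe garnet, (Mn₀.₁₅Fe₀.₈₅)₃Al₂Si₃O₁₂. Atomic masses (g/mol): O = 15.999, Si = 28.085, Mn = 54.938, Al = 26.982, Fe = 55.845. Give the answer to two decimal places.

10.85 weight percent

Formula mass = 0.45*54.938 + 2.55*55.845 + 2*26.982 + 3*28.085 + 12*15.999 = 497.334 g/mol, of which 53.964 g is Al.
So Al makes up 53.964/497.334 = 0.1085 of the mass, i.e. 10.85%.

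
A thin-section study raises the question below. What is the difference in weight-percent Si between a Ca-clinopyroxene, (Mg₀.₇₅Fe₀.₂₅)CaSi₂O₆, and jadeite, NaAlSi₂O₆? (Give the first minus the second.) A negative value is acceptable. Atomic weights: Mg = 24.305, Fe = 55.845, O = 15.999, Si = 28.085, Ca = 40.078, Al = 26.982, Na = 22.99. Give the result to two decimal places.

First mineral: 56.170 g Si in 224.432 g formula = 25.03 wt% Si.
Second mineral: 56.170 g Si in 202.136 g formula = 27.79 wt% Si.
25.03% − 27.79% gives a difference of -2.76 percentage points.

-2.76 percentage points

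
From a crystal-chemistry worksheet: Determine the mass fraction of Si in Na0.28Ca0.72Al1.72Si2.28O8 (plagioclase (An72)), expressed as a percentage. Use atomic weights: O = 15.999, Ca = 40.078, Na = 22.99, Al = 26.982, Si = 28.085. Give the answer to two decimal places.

23.39 wt%

Formula mass = 0.28·22.99 + 0.72·40.078 + 1.72·26.982 + 2.28·28.085 + 8·15.999 = 273.728 g/mol, of which 64.034 g is Si.
So Si makes up 64.034/273.728 = 0.2339 of the mass, i.e. 23.39%.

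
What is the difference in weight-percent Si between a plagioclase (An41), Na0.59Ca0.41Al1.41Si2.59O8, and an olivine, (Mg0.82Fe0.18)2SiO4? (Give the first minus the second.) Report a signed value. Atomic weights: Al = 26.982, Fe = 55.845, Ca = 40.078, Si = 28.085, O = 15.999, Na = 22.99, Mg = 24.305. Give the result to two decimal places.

First mineral: 72.740 g Si in 268.773 g formula = 27.06 wt% Si.
Second mineral: 28.085 g Si in 152.045 g formula = 18.47 wt% Si.
27.06% − 18.47% gives a difference of 8.59 percentage points.

8.59 percentage points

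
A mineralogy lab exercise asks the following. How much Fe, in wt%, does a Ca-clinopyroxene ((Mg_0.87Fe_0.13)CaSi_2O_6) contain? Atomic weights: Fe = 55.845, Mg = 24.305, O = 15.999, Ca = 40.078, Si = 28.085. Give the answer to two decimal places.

Formula mass = 0.87×24.305 + 0.13×55.845 + 1×40.078 + 2×28.085 + 6×15.999 = 220.647 g/mol, of which 7.260 g is Fe.
So Fe makes up 7.260/220.647 = 0.0329 of the mass, i.e. 3.29%.

3.29 wt%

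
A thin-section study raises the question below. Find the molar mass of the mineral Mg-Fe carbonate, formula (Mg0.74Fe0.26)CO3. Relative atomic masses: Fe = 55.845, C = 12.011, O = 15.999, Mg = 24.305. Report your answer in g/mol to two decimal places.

92.51 g/mol

Mg: 0.74 × 24.305 = 17.9857
Fe: 0.26 × 55.845 = 14.5197
C: 1 × 12.011 = 12.0110
O: 3 × 15.999 = 47.9970
Summing the contributions gives the formula mass.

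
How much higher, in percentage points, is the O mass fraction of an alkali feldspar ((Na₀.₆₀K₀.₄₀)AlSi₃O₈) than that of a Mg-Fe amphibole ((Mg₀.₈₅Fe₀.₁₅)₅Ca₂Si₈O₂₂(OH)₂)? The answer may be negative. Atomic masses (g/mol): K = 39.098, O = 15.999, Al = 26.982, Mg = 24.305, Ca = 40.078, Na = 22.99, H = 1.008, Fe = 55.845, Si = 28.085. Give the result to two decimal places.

1.71 percentage points

M((Na₀.₆₀K₀.₄₀)AlSi₃O₈) = 268.662 g/mol, so wt% O = 127.992/268.662 × 100 = 47.64%.
M((Mg₀.₈₅Fe₀.₁₅)₅Ca₂Si₈O₂₂(OH)₂) = 836.008 g/mol, so wt% O = 383.976/836.008 × 100 = 45.93%.
47.64 − 45.93 = 1.71 pp.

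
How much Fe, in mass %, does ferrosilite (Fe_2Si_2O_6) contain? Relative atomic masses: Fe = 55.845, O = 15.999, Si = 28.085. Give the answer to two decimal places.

42.33 mass %

M(Fe_2Si_2O_6) = 263.854 g/mol.
Fe contributes 2 × 55.845 = 111.690 g per mole.
111.690/263.854 = 0.4233 → 42.33%.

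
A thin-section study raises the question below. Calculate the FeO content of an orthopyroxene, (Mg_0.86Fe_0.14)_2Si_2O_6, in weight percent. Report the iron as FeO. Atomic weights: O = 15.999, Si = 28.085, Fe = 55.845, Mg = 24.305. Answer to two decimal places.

M((Mg_0.86Fe_0.14)_2Si_2O_6) = 209.605 g/mol; M(FeO) = 71.844 g/mol.
Moles FeO per formula unit = 0.28 Fe ÷ 1 = 0.2800.
FeO fraction = (0.2800 × 71.844) / 209.605 = 20.116/209.605 = 0.0960.

9.60 wt%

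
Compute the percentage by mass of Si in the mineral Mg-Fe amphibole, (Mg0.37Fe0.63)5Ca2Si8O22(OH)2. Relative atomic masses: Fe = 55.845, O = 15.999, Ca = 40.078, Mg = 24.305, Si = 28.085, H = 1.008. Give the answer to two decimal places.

Formula mass = 1.85×24.305 + 3.15×55.845 + 2×40.078 + 8×28.085 + 24×15.999 + 2×1.008 = 911.704 g/mol, of which 224.680 g is Si.
So Si makes up 224.680/911.704 = 0.2464 of the mass, i.e. 24.64%.

24.64 weight percent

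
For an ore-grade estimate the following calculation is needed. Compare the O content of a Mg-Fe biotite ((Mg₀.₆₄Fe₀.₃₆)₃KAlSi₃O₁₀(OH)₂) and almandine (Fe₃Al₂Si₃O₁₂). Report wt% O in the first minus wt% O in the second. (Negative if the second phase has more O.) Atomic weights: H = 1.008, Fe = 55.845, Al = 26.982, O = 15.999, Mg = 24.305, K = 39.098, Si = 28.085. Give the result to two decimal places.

First mineral: 191.988 g O in 451.317 g formula = 42.54 wt% O.
Second mineral: 191.988 g O in 497.742 g formula = 38.57 wt% O.
42.54% − 38.57% gives a difference of 3.97 percentage points.

3.97 percentage points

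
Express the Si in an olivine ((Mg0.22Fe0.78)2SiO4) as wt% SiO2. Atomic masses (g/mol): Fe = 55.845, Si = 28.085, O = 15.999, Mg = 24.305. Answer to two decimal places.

31.64 wt%

M((Mg0.22Fe0.78)2SiO4) = 189.893 g/mol; M(SiO2) = 60.083 g/mol.
Moles SiO2 per formula unit = 1 Si ÷ 1 = 1.0000.
SiO2 fraction = (1.0000 × 60.083) / 189.893 = 60.083/189.893 = 0.3164.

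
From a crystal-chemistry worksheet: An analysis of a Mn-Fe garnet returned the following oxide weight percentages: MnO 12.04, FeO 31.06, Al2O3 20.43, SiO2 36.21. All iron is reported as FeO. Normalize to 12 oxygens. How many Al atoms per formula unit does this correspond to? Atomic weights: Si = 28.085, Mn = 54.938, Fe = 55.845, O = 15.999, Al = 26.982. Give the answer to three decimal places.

MnO (M=70.937): mol = 0.16973; Mn = 0.16973, O = 0.16973.
FeO (M=71.844): mol = 0.43233; Fe = 0.43233, O = 0.43233.
Al2O3 (M=101.961): mol = 0.20037; Al = 0.40074, O = 0.60111.
SiO2 (M=60.083): mol = 0.60267; Si = 0.60267, O = 1.20534.
ΣO = 2.40851; factor = 12/ΣO = 4.98233.
Al apfu = 0.40074 × 4.98233 = 1.997.

1.997 Al apfu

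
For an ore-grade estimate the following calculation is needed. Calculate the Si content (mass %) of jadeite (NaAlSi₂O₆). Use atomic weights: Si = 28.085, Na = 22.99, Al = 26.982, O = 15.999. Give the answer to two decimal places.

Molar mass of NaAlSi₂O₆: 1·22.99 + 1·26.982 + 2·28.085 + 6·15.999 = 202.136 g/mol.
Mass of Si per formula unit: 2 × 28.085 = 56.170 g.
Weight fraction Si = 56.170 / 202.136 = 0.2779.

27.79 mass %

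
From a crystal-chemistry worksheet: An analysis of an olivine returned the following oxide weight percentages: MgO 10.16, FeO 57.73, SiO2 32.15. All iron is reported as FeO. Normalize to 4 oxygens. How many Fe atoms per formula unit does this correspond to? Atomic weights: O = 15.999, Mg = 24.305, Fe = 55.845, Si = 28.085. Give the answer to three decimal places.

1.512 Fe apfu

MgO (M=40.304): mol = 0.25208; Mg = 0.25208, O = 0.25208.
FeO (M=71.844): mol = 0.80355; Fe = 0.80355, O = 0.80355.
SiO2 (M=60.083): mol = 0.53509; Si = 0.53509, O = 1.07018.
ΣO = 2.12581; factor = 4/ΣO = 1.88164.
Fe apfu = 0.80355 × 1.88164 = 1.512.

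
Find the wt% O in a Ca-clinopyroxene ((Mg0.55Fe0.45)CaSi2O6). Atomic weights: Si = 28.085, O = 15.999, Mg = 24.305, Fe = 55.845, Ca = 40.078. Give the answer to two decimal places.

Molar mass of (Mg0.55Fe0.45)CaSi2O6: 0.55×24.305 + 0.45×55.845 + 1×40.078 + 2×28.085 + 6×15.999 = 230.740 g/mol.
Mass of O per formula unit: 6 × 15.999 = 95.994 g.
Weight fraction O = 95.994 / 230.740 = 0.4160.

41.60 wt%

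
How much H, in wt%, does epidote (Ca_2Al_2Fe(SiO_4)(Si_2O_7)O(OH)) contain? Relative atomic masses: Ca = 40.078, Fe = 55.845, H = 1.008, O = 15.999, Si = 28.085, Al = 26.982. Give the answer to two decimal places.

0.21 wt%

M(Ca_2Al_2Fe(SiO_4)(Si_2O_7)O(OH)) = 483.215 g/mol.
H contributes 1 × 1.008 = 1.008 g per mole.
1.008/483.215 = 0.0021 → 0.21%.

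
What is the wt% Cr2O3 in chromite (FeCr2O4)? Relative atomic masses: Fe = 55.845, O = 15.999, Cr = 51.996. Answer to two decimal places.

67.90 wt%

M(FeCr2O4) = 223.833 g/mol; M(Cr2O3) = 151.989 g/mol.
Moles Cr2O3 per formula unit = 2 Cr ÷ 2 = 1.0000.
Cr2O3 fraction = (1.0000 × 151.989) / 223.833 = 151.989/223.833 = 0.6790.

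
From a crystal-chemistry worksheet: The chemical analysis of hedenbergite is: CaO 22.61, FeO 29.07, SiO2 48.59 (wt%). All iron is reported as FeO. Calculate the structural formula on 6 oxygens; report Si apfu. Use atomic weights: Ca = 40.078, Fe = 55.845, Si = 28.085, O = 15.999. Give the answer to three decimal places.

2.001 Si apfu

CaO (M=56.077): mol = 0.40320; Ca = 0.40320, O = 0.40320.
FeO (M=71.844): mol = 0.40463; Fe = 0.40463, O = 0.40463.
SiO2 (M=60.083): mol = 0.80871; Si = 0.80871, O = 1.61742.
ΣO = 2.42525; factor = 6/ΣO = 2.47397.
Si apfu = 0.80871 × 2.47397 = 2.001.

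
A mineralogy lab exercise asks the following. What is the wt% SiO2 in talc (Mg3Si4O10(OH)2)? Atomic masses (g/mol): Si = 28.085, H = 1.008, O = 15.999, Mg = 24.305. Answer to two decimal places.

63.37 wt%

Formula mass = 379.259 g/mol.
4 Si → 4.0000 mol SiO2 per formula unit; M(SiO2) = 60.083, so SiO2 mass = 240.332 g.
240.332/379.259 × 100 = 63.37 wt%.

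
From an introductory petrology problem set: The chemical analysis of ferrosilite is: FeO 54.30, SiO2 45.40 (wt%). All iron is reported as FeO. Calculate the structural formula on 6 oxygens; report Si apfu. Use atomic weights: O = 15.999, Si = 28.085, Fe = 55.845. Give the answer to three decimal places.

FeO: 54.30/71.844 = 0.75580 mol → 0.75580 mol Fe, 0.75580 mol O.
SiO2: 45.40/60.083 = 0.75562 mol → 0.75562 mol Si, 1.51124 mol O.
Total oxygen = 2.26704 mol. Normalization factor = 6/2.26704 = 2.64662.
Si per 6 O = 0.75562 × 2.64662 = 2.000.

2.000 Si apfu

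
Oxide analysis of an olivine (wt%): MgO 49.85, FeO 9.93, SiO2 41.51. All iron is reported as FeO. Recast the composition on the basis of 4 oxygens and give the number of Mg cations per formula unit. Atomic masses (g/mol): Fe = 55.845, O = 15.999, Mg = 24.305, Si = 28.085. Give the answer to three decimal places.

49.85 wt% MgO ÷ 40.304 g/mol = 1.23685 mol, giving 1.23685 Mg and 1.23685 O.
9.93 wt% FeO ÷ 71.844 g/mol = 0.13822 mol, giving 0.13822 Fe and 0.13822 O.
41.51 wt% SiO2 ÷ 60.083 g/mol = 0.69088 mol, giving 0.69088 Si and 1.38176 O.
Oxygen sums to 2.75683; scaling by 4/2.75683 = 1.45094 puts the formula on 4 O.
Mg: 1.23685 × 1.45094 = 1.795 atoms per formula unit.

1.795 Mg apfu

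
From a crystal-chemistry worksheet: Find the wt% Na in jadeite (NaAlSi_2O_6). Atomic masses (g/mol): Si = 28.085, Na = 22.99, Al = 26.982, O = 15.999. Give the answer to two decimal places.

11.37 wt%

Molar mass of NaAlSi_2O_6: 1·22.99 + 1·26.982 + 2·28.085 + 6·15.999 = 202.136 g/mol.
Mass of Na per formula unit: 1 × 22.99 = 22.990 g.
Weight fraction Na = 22.990 / 202.136 = 0.1137.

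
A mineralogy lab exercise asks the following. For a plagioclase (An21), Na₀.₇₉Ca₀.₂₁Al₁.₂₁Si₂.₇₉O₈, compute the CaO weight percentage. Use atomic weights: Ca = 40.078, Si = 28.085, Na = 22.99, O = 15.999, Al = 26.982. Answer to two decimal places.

M(Na₀.₇₉Ca₀.₂₁Al₁.₂₁Si₂.₇₉O₈) = 265.576 g/mol; M(CaO) = 56.077 g/mol.
Moles CaO per formula unit = 0.21 Ca ÷ 1 = 0.2100.
CaO fraction = (0.2100 × 56.077) / 265.576 = 11.776/265.576 = 0.0443.

4.43 wt%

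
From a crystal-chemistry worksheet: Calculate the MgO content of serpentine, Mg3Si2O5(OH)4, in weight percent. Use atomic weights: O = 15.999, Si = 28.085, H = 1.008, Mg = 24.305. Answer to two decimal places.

Formula mass = 277.108 g/mol.
3 Mg → 3.0000 mol MgO per formula unit; M(MgO) = 40.304, so MgO mass = 120.912 g.
120.912/277.108 × 100 = 43.63 wt%.

43.63 wt%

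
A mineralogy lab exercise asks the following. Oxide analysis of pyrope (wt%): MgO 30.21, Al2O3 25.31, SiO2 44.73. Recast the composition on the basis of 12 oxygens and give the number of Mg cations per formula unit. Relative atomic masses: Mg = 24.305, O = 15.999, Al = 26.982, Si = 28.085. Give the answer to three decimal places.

30.21 wt% MgO ÷ 40.304 g/mol = 0.74955 mol, giving 0.74955 Mg and 0.74955 O.
25.31 wt% Al2O3 ÷ 101.961 g/mol = 0.24823 mol, giving 0.49646 Al and 0.74469 O.
44.73 wt% SiO2 ÷ 60.083 g/mol = 0.74447 mol, giving 0.74447 Si and 1.48894 O.
Oxygen sums to 2.98318; scaling by 12/2.98318 = 4.02255 puts the formula on 12 O.
Mg: 0.74955 × 4.02255 = 3.015 atoms per formula unit.

3.015 Mg apfu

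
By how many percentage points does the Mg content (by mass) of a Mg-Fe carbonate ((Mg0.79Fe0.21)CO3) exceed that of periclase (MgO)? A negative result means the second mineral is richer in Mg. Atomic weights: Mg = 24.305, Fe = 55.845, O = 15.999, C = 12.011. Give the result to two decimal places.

-39.19 percentage points

Mg in (Mg0.79Fe0.21)CO3: molar mass 90.936 g/mol; 0.79×24.305 = 19.201 g → 21.11 wt%.
Mg in MgO: molar mass 40.304 g/mol; 1×24.305 = 24.305 g → 60.30 wt%.
Difference = 21.11 − 60.30 = -39.19 percentage points.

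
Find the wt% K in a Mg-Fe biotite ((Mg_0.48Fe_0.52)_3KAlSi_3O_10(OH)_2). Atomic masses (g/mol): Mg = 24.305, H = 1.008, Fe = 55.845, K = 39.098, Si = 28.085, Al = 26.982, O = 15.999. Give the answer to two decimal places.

Molar mass of (Mg_0.48Fe_0.52)_3KAlSi_3O_10(OH)_2: 1.44×24.305 + 1.56×55.845 + 1×39.098 + 1×26.982 + 3×28.085 + 12×15.999 + 2×1.008 = 466.456 g/mol.
Mass of K per formula unit: 1 × 39.098 = 39.098 g.
Weight fraction K = 39.098 / 466.456 = 0.0838.

8.38 wt%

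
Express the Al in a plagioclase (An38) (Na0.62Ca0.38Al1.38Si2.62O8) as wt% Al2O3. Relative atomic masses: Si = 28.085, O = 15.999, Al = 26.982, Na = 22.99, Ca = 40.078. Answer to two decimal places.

26.22 wt%

Formula mass = 268.293 g/mol.
1.38 Al → 0.6900 mol Al2O3 per formula unit; M(Al2O3) = 101.961, so Al2O3 mass = 70.353 g.
70.353/268.293 × 100 = 26.22 wt%.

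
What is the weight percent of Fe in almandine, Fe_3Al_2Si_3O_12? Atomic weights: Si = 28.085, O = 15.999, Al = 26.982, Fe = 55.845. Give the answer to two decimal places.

Formula mass = 3*55.845 + 2*26.982 + 3*28.085 + 12*15.999 = 497.742 g/mol, of which 167.535 g is Fe.
So Fe makes up 167.535/497.742 = 0.3366 of the mass, i.e. 33.66%.

33.66 weight percent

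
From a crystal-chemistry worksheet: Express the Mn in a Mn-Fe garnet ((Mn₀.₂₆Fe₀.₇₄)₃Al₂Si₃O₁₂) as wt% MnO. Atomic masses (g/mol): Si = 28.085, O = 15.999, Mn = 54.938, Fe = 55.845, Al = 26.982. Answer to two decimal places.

Formula mass = 497.035 g/mol.
0.78 Mn → 0.7800 mol MnO per formula unit; M(MnO) = 70.937, so MnO mass = 55.331 g.
55.331/497.035 × 100 = 11.13 wt%.

11.13 wt%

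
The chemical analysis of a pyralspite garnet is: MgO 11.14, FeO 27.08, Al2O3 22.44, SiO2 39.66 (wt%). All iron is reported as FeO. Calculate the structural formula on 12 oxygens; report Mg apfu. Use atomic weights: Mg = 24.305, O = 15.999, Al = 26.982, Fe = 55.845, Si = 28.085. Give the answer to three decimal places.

1.259 Mg apfu

MgO (M=40.304): mol = 0.27640; Mg = 0.27640, O = 0.27640.
FeO (M=71.844): mol = 0.37693; Fe = 0.37693, O = 0.37693.
Al2O3 (M=101.961): mol = 0.22008; Al = 0.44016, O = 0.66024.
SiO2 (M=60.083): mol = 0.66009; Si = 0.66009, O = 1.32018.
ΣO = 2.63375; factor = 12/ΣO = 4.55624.
Mg apfu = 0.27640 × 4.55624 = 1.259.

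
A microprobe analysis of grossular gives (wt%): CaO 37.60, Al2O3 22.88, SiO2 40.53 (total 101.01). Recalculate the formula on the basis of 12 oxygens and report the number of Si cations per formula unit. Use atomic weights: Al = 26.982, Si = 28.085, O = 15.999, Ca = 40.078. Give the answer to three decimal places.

3.006 Si apfu

37.60 wt% CaO ÷ 56.077 g/mol = 0.67051 mol, giving 0.67051 Ca and 0.67051 O.
22.88 wt% Al2O3 ÷ 101.961 g/mol = 0.22440 mol, giving 0.44880 Al and 0.67320 O.
40.53 wt% SiO2 ÷ 60.083 g/mol = 0.67457 mol, giving 0.67457 Si and 1.34914 O.
Oxygen sums to 2.69285; scaling by 12/2.69285 = 4.45625 puts the formula on 12 O.
Si: 0.67457 × 4.45625 = 3.006 atoms per formula unit.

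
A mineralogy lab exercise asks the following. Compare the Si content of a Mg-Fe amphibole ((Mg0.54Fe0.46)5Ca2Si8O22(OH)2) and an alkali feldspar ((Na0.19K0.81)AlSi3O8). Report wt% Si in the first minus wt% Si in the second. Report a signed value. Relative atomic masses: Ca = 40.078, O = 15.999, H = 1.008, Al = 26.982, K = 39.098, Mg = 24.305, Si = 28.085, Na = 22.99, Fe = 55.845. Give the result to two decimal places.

First mineral: 224.680 g Si in 884.895 g formula = 25.39 wt% Si.
Second mineral: 84.255 g Si in 275.266 g formula = 30.61 wt% Si.
25.39% − 30.61% gives a difference of -5.22 percentage points.

-5.22 percentage points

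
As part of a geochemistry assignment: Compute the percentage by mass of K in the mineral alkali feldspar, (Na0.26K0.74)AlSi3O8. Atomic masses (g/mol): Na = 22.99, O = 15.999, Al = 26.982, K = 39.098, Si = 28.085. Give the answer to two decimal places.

10.55 mass %

M((Na0.26K0.74)AlSi3O8) = 274.139 g/mol.
K contributes 0.74 × 39.098 = 28.933 g per mole.
28.933/274.139 = 0.1055 → 10.55%.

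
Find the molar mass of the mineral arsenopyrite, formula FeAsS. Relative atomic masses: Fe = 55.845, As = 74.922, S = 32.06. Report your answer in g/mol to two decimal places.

162.83 g/mol

Fe: 1 × 55.845 = 55.8450
As: 1 × 74.922 = 74.9220
S: 1 × 32.06 = 32.0600
Summing the contributions gives the formula mass.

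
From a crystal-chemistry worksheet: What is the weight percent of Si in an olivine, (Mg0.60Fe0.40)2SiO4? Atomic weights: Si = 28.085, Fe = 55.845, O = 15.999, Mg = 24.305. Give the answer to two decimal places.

16.93 mass %

Molar mass of (Mg0.60Fe0.40)2SiO4: 1.20·24.305 + 0.80·55.845 + 1·28.085 + 4·15.999 = 165.923 g/mol.
Mass of Si per formula unit: 1 × 28.085 = 28.085 g.
Weight fraction Si = 28.085 / 165.923 = 0.1693.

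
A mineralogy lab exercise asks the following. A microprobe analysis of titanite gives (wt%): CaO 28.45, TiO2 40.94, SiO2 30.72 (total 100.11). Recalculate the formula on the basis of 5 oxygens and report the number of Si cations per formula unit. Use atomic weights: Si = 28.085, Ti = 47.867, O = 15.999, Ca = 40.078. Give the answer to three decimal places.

1.001 Si apfu

CaO: 28.45/56.077 = 0.50734 mol → 0.50734 mol Ca, 0.50734 mol O.
TiO2: 40.94/79.865 = 0.51262 mol → 0.51262 mol Ti, 1.02524 mol O.
SiO2: 30.72/60.083 = 0.51129 mol → 0.51129 mol Si, 1.02258 mol O.
Total oxygen = 2.55516 mol. Normalization factor = 5/2.55516 = 1.95682.
Si per 5 O = 0.51129 × 1.95682 = 1.001.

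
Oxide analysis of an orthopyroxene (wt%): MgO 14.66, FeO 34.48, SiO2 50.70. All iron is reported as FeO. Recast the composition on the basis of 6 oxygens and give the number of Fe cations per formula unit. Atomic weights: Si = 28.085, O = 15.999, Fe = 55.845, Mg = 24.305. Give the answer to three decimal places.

1.138 Fe apfu

MgO: 14.66/40.304 = 0.36374 mol → 0.36374 mol Mg, 0.36374 mol O.
FeO: 34.48/71.844 = 0.47993 mol → 0.47993 mol Fe, 0.47993 mol O.
SiO2: 50.70/60.083 = 0.84383 mol → 0.84383 mol Si, 1.68766 mol O.
Total oxygen = 2.53133 mol. Normalization factor = 6/2.53133 = 2.37030.
Fe per 6 O = 0.47993 × 2.37030 = 1.138.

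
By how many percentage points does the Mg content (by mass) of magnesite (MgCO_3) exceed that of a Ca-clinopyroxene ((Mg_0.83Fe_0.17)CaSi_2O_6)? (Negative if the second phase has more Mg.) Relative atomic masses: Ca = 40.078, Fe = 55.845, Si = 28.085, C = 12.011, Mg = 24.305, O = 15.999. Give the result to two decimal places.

M(MgCO_3) = 84.313 g/mol, so wt% Mg = 24.305/84.313 × 100 = 28.83%.
M((Mg_0.83Fe_0.17)CaSi_2O_6) = 221.909 g/mol, so wt% Mg = 20.173/221.909 × 100 = 9.09%.
28.83 − 9.09 = 19.74 pp.

19.74 percentage points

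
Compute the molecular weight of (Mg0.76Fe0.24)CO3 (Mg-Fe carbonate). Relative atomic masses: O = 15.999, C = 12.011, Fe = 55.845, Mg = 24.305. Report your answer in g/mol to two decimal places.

The formula mass is the sum 0.76*24.305 + 0.24*55.845 + 1*12.011 + 3*15.999.

91.88 g/mol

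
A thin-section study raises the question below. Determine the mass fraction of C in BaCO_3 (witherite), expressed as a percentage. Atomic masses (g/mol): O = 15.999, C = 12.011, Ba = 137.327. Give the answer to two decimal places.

6.09 wt%

M(BaCO_3) = 197.335 g/mol.
C contributes 1 × 12.011 = 12.011 g per mole.
12.011/197.335 = 0.0609 → 6.09%.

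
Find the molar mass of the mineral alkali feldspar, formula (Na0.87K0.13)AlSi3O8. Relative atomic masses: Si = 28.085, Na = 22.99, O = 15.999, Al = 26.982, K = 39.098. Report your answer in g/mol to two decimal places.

264.31 g/mol

The formula mass is the sum 0.87·22.99 + 0.13·39.098 + 1·26.982 + 3·28.085 + 8·15.999.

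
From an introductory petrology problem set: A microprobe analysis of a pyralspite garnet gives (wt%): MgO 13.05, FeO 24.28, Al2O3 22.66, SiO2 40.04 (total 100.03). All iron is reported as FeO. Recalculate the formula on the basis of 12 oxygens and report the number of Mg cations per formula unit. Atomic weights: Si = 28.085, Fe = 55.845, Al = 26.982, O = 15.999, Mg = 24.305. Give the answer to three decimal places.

13.05 wt% MgO ÷ 40.304 g/mol = 0.32379 mol, giving 0.32379 Mg and 0.32379 O.
24.28 wt% FeO ÷ 71.844 g/mol = 0.33795 mol, giving 0.33795 Fe and 0.33795 O.
22.66 wt% Al2O3 ÷ 101.961 g/mol = 0.22224 mol, giving 0.44448 Al and 0.66672 O.
40.04 wt% SiO2 ÷ 60.083 g/mol = 0.66641 mol, giving 0.66641 Si and 1.33282 O.
Oxygen sums to 2.66128; scaling by 12/2.66128 = 4.50911 puts the formula on 12 O.
Mg: 0.32379 × 4.50911 = 1.460 atoms per formula unit.

1.460 Mg apfu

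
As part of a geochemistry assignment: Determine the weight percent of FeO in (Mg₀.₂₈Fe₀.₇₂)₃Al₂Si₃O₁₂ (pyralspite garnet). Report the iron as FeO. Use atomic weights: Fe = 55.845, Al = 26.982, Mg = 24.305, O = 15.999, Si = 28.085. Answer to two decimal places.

32.93 wt%

Formula mass = 471.248 g/mol.
2.16 Fe → 2.1600 mol FeO per formula unit; M(FeO) = 71.844, so FeO mass = 155.183 g.
155.183/471.248 × 100 = 32.93 wt%.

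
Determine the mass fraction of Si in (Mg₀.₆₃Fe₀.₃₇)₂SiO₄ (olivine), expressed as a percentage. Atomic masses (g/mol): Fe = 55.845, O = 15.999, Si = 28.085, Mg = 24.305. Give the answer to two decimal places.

Formula mass = 1.26·24.305 + 0.74·55.845 + 1·28.085 + 4·15.999 = 164.031 g/mol, of which 28.085 g is Si.
So Si makes up 28.085/164.031 = 0.1712 of the mass, i.e. 17.12%.

17.12 mass %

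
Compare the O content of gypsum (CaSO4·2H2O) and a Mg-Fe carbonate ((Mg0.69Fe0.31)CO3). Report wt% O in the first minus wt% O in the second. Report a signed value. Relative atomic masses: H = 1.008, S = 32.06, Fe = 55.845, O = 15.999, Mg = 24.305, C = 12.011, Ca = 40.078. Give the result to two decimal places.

First mineral: 95.994 g O in 172.164 g formula = 55.76 wt% O.
Second mineral: 47.997 g O in 94.090 g formula = 51.01 wt% O.
55.76% − 51.01% gives a difference of 4.75 percentage points.

4.75 percentage points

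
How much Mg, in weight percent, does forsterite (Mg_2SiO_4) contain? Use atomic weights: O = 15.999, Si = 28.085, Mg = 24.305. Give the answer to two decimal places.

34.55 weight percent

Molar mass of Mg_2SiO_4: 2×24.305 + 1×28.085 + 4×15.999 = 140.691 g/mol.
Mass of Mg per formula unit: 2 × 24.305 = 48.610 g.
Weight fraction Mg = 48.610 / 140.691 = 0.3455.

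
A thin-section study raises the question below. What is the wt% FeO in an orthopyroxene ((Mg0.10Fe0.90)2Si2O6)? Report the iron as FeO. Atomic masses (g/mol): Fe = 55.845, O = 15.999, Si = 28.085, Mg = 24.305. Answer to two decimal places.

50.21 wt%

Formula mass = 257.546 g/mol.
1.80 Fe → 1.8000 mol FeO per formula unit; M(FeO) = 71.844, so FeO mass = 129.319 g.
129.319/257.546 × 100 = 50.21 wt%.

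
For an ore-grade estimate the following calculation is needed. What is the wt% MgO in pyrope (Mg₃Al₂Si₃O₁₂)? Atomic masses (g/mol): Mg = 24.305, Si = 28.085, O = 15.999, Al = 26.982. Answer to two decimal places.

Molar mass of Mg₃Al₂Si₃O₁₂ = 3·24.305 + 2·26.982 + 3·28.085 + 12·15.999 = 403.122 g/mol.
Each formula unit contains 3 Mg, equivalent to 3/1 = 3.0000 mol MgO.
M(MgO) = 1×24.305 + 1×15.999 = 40.304 g/mol.
Mass of MgO per formula unit = 3.0000 × 40.304 = 120.912 g.
MgO wt% = 120.912 / 403.122 × 100 = 29.99%.

29.99 wt%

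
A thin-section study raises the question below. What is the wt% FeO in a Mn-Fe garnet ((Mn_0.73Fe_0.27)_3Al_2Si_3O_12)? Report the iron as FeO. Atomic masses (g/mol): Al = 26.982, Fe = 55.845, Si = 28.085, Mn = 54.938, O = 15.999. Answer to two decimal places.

11.74 wt%

M((Mn_0.73Fe_0.27)_3Al_2Si_3O_12) = 495.756 g/mol; M(FeO) = 71.844 g/mol.
Moles FeO per formula unit = 0.81 Fe ÷ 1 = 0.8100.
FeO fraction = (0.8100 × 71.844) / 495.756 = 58.194/495.756 = 0.1174.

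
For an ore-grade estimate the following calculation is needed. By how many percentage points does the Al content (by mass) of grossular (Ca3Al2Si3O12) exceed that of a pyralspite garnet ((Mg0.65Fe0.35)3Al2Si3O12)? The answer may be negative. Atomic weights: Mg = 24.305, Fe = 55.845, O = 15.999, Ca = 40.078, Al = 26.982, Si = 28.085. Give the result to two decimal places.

Al in Ca3Al2Si3O12: molar mass 450.441 g/mol; 2×26.982 = 53.964 g → 11.98 wt%.
Al in (Mg0.65Fe0.35)3Al2Si3O12: molar mass 436.239 g/mol; 2×26.982 = 53.964 g → 12.37 wt%.
Difference = 11.98 − 12.37 = -0.39 percentage points.

-0.39 percentage points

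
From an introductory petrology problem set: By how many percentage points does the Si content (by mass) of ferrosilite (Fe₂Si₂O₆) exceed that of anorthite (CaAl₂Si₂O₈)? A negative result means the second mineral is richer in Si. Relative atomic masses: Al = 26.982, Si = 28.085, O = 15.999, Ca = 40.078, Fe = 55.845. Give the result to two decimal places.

First mineral: 56.170 g Si in 263.854 g formula = 21.29 wt% Si.
Second mineral: 56.170 g Si in 278.204 g formula = 20.19 wt% Si.
21.29% − 20.19% gives a difference of 1.10 percentage points.

1.10 percentage points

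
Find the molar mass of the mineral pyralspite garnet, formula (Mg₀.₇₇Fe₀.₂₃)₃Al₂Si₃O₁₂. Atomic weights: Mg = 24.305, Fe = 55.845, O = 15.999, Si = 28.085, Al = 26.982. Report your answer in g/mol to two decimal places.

The formula mass is the sum 2.31*24.305 + 0.69*55.845 + 2*26.982 + 3*28.085 + 12*15.999.

424.88 g/mol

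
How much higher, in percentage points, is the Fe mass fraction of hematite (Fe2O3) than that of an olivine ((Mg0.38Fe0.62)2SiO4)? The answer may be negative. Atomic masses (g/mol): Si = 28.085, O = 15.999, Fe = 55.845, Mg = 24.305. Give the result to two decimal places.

31.43 percentage points

M(Fe2O3) = 159.687 g/mol, so wt% Fe = 111.690/159.687 × 100 = 69.94%.
M((Mg0.38Fe0.62)2SiO4) = 179.801 g/mol, so wt% Fe = 69.248/179.801 × 100 = 38.51%.
69.94 − 38.51 = 31.43 pp.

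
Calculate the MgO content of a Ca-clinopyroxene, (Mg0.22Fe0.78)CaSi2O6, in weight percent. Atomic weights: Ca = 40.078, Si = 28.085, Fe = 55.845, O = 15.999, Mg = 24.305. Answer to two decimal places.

M((Mg0.22Fe0.78)CaSi2O6) = 241.148 g/mol; M(MgO) = 40.304 g/mol.
Moles MgO per formula unit = 0.22 Mg ÷ 1 = 0.2200.
MgO fraction = (0.2200 × 40.304) / 241.148 = 8.867/241.148 = 0.0368.

3.68 wt%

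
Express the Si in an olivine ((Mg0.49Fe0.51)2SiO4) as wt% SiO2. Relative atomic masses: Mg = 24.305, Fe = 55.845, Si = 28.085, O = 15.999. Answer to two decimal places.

34.76 wt%

M((Mg0.49Fe0.51)2SiO4) = 172.862 g/mol; M(SiO2) = 60.083 g/mol.
Moles SiO2 per formula unit = 1 Si ÷ 1 = 1.0000.
SiO2 fraction = (1.0000 × 60.083) / 172.862 = 60.083/172.862 = 0.3476.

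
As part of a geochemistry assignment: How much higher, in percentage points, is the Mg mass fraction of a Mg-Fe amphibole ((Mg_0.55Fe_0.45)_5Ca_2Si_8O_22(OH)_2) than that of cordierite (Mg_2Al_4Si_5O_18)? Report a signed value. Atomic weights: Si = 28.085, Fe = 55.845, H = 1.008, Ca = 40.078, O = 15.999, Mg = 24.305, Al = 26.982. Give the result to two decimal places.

First mineral: 66.839 g Mg in 883.318 g formula = 7.57 wt% Mg.
Second mineral: 48.610 g Mg in 584.945 g formula = 8.31 wt% Mg.
7.57% − 8.31% gives a difference of -0.74 percentage points.

-0.74 percentage points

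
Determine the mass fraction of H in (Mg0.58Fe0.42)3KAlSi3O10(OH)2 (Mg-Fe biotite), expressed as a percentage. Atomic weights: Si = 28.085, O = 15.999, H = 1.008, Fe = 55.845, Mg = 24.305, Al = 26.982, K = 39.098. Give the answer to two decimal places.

0.44 wt%

M((Mg0.58Fe0.42)3KAlSi3O10(OH)2) = 456.994 g/mol.
H contributes 2 × 1.008 = 2.016 g per mole.
2.016/456.994 = 0.0044 → 0.44%.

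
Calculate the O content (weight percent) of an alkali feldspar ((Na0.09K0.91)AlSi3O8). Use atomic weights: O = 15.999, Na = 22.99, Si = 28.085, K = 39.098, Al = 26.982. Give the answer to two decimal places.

46.23 weight percent

Formula mass = 0.09*22.99 + 0.91*39.098 + 1*26.982 + 3*28.085 + 8*15.999 = 276.877 g/mol, of which 127.992 g is O.
So O makes up 127.992/276.877 = 0.4623 of the mass, i.e. 46.23%.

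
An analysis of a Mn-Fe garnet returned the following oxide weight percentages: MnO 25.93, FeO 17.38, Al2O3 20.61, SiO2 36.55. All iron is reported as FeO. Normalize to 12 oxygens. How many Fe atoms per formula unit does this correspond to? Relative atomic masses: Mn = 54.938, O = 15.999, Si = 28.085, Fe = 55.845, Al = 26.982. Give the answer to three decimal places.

MnO (M=70.937): mol = 0.36554; Mn = 0.36554, O = 0.36554.
FeO (M=71.844): mol = 0.24191; Fe = 0.24191, O = 0.24191.
Al2O3 (M=101.961): mol = 0.20214; Al = 0.40428, O = 0.60642.
SiO2 (M=60.083): mol = 0.60833; Si = 0.60833, O = 1.21666.
ΣO = 2.43053; factor = 12/ΣO = 4.93719.
Fe apfu = 0.24191 × 4.93719 = 1.194.

1.194 Fe apfu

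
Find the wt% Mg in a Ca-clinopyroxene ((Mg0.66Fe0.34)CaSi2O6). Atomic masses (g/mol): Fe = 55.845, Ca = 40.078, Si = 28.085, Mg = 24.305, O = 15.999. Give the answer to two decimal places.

7.06 weight percent

Molar mass of (Mg0.66Fe0.34)CaSi2O6: 0.66·24.305 + 0.34·55.845 + 1·40.078 + 2·28.085 + 6·15.999 = 227.271 g/mol.
Mass of Mg per formula unit: 0.66 × 24.305 = 16.041 g.
Weight fraction Mg = 16.041 / 227.271 = 0.0706.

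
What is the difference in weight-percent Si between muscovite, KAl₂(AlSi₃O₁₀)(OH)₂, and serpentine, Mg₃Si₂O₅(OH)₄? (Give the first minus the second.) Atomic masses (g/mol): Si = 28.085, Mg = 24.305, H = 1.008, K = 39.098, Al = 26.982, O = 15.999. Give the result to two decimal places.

M(KAl₂(AlSi₃O₁₀)(OH)₂) = 398.303 g/mol, so wt% Si = 84.255/398.303 × 100 = 21.15%.
M(Mg₃Si₂O₅(OH)₄) = 277.108 g/mol, so wt% Si = 56.170/277.108 × 100 = 20.27%.
21.15 − 20.27 = 0.88 pp.

0.88 percentage points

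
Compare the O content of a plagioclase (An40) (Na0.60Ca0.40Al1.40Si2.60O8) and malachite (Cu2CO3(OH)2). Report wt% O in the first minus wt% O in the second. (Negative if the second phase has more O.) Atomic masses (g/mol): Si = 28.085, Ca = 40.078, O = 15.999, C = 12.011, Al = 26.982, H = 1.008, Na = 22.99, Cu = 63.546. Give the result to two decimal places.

11.47 percentage points

O in Na0.60Ca0.40Al1.40Si2.60O8: molar mass 268.613 g/mol; 8×15.999 = 127.992 g → 47.65 wt%.
O in Cu2CO3(OH)2: molar mass 221.114 g/mol; 5×15.999 = 79.995 g → 36.18 wt%.
Difference = 47.65 − 36.18 = 11.47 percentage points.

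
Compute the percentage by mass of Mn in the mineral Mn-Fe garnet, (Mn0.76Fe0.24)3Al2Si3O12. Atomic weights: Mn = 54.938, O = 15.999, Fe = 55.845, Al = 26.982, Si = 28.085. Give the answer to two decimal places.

25.27 weight percent

Formula mass = 2.28*54.938 + 0.72*55.845 + 2*26.982 + 3*28.085 + 12*15.999 = 495.674 g/mol, of which 125.259 g is Mn.
So Mn makes up 125.259/495.674 = 0.2527 of the mass, i.e. 25.27%.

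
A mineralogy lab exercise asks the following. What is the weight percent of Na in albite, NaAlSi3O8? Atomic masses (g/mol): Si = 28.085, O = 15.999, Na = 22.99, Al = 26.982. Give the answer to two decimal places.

8.77 wt%

M(NaAlSi3O8) = 262.219 g/mol.
Na contributes 1 × 22.99 = 22.990 g per mole.
22.990/262.219 = 0.0877 → 8.77%.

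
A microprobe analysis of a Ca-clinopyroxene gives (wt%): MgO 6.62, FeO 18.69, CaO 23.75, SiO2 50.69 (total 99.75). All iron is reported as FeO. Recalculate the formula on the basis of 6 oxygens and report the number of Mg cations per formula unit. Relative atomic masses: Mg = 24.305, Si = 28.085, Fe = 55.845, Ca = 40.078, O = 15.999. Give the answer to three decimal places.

0.389 Mg apfu

MgO: 6.62/40.304 = 0.16425 mol → 0.16425 mol Mg, 0.16425 mol O.
FeO: 18.69/71.844 = 0.26015 mol → 0.26015 mol Fe, 0.26015 mol O.
CaO: 23.75/56.077 = 0.42352 mol → 0.42352 mol Ca, 0.42352 mol O.
SiO2: 50.69/60.083 = 0.84367 mol → 0.84367 mol Si, 1.68734 mol O.
Total oxygen = 2.53526 mol. Normalization factor = 6/2.53526 = 2.36662.
Mg per 6 O = 0.16425 × 2.36662 = 0.389.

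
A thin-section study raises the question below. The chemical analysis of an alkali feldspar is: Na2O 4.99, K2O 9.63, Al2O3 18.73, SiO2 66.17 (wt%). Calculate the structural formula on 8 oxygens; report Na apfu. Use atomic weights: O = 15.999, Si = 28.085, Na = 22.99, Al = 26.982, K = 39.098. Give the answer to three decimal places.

0.439 Na apfu

Na2O: 4.99/61.979 = 0.08051 mol → 0.16102 mol Na, 0.08051 mol O.
K2O: 9.63/94.195 = 0.10223 mol → 0.20446 mol K, 0.10223 mol O.
Al2O3: 18.73/101.961 = 0.18370 mol → 0.36740 mol Al, 0.55110 mol O.
SiO2: 66.17/60.083 = 1.10131 mol → 1.10131 mol Si, 2.20262 mol O.
Total oxygen = 2.93646 mol. Normalization factor = 8/2.93646 = 2.72437.
Na per 8 O = 0.16102 × 2.72437 = 0.439.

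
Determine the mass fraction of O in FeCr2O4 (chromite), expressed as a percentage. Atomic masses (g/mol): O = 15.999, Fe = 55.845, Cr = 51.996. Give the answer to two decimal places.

Molar mass of FeCr2O4: 1*55.845 + 2*51.996 + 4*15.999 = 223.833 g/mol.
Mass of O per formula unit: 4 × 15.999 = 63.996 g.
Weight fraction O = 63.996 / 223.833 = 0.2859.

28.59 weight percent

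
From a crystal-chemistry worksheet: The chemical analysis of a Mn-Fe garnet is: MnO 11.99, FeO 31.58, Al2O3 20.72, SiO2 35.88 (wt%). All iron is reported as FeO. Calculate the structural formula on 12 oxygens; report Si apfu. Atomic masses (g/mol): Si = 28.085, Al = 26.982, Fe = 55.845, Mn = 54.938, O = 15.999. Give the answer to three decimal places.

2.970 Si apfu

MnO: 11.99/70.937 = 0.16902 mol → 0.16902 mol Mn, 0.16902 mol O.
FeO: 31.58/71.844 = 0.43956 mol → 0.43956 mol Fe, 0.43956 mol O.
Al2O3: 20.72/101.961 = 0.20321 mol → 0.40642 mol Al, 0.60963 mol O.
SiO2: 35.88/60.083 = 0.59717 mol → 0.59717 mol Si, 1.19434 mol O.
Total oxygen = 2.41255 mol. Normalization factor = 12/2.41255 = 4.97399.
Si per 12 O = 0.59717 × 4.97399 = 2.970.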